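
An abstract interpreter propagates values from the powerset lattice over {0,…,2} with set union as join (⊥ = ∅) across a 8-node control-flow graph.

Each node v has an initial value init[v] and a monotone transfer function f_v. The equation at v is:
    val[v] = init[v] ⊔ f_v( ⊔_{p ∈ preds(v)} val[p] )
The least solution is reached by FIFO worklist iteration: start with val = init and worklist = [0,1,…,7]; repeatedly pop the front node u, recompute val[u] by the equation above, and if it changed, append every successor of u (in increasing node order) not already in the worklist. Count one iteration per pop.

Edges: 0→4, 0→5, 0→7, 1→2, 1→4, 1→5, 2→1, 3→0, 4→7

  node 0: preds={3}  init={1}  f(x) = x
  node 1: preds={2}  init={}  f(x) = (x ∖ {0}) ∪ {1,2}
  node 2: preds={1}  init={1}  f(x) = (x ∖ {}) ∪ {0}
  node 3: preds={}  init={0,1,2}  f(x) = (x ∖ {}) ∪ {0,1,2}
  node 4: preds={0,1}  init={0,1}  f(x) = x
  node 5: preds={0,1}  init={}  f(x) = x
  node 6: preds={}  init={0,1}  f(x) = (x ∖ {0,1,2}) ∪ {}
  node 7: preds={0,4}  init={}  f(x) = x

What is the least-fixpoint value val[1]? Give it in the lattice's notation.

{1,2}

Iteration log — 9 steps:
  step 1. node 0  ⊔preds={0,1,2}  new={0,1,2}  old={1}  +wl: 
  step 2. node 1  ⊔preds={1}  new={1,2}  old={}  +wl: 
  step 3. node 2  ⊔preds={1,2}  new={0,1,2}  old={1}  +wl: 1
  step 4. node 3  ⊔preds={}  new={0,1,2}  stable
  step 5. node 4  ⊔preds={0,1,2}  new={0,1,2}  old={0,1}  +wl: 
  step 6. node 5  ⊔preds={0,1,2}  new={0,1,2}  old={}  +wl: 
  step 7. node 6  ⊔preds={}  new={0,1}  stable
  step 8. node 7  ⊔preds={0,1,2}  new={0,1,2}  old={}  +wl: 
  step 9. node 1  ⊔preds={0,1,2}  new={1,2}  stable

Least fixpoint reached:
  node 0: {0,1,2}
  node 1: {1,2}
  node 2: {0,1,2}
  node 3: {0,1,2}
  node 4: {0,1,2}
  node 5: {0,1,2}
  node 6: {0,1}
  node 7: {0,1,2}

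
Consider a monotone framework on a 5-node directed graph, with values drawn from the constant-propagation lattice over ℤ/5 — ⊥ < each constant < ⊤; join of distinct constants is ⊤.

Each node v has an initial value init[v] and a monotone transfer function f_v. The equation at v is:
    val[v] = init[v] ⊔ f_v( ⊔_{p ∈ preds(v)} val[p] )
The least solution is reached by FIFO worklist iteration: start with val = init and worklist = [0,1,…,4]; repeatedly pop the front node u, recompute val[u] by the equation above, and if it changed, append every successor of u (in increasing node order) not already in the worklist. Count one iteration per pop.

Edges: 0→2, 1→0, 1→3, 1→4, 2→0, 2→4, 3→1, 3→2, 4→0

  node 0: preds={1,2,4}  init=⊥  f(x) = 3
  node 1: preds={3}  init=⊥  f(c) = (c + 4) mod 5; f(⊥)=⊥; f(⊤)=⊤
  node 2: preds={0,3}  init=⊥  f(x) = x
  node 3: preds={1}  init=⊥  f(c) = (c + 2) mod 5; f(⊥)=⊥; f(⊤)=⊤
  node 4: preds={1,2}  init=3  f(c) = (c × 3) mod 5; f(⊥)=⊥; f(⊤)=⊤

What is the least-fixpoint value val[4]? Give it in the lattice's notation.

⊤

Worklist (6 pops):
  #1 pop 0: in=3 → 3 (was ⊥); enqueue []
  #2 pop 1: in=⊥ → ⊥ (no change)
  #3 pop 2: in=3 → 3 (was ⊥); enqueue [0]
  #4 pop 3: in=⊥ → ⊥ (no change)
  #5 pop 4: in=3 → ⊤ (was 3); enqueue []
  #6 pop 0: in=⊤ → 3 (no change)

Fixpoint:
  val[0] = 3
  val[1] = ⊥
  val[2] = 3
  val[3] = ⊥
  val[4] = ⊤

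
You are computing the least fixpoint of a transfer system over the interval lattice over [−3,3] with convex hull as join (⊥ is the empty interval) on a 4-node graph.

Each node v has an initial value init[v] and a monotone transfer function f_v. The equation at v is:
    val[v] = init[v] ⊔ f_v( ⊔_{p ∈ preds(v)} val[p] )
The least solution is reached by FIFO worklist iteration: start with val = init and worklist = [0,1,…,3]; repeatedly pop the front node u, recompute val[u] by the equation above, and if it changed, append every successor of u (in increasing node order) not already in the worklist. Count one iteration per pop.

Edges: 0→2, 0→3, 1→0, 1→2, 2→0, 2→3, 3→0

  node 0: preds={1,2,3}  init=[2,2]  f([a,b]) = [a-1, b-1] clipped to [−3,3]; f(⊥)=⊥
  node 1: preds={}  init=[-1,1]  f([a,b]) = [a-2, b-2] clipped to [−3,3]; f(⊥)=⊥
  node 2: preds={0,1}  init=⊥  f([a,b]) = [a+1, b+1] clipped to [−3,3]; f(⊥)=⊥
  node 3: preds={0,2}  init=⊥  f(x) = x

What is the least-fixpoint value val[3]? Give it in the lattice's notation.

[-3,3]

Iteration log — 8 steps:
  step 1. node 0  ⊔preds=[-1,1]  new=[-2,2]  old=[2,2]  +wl: 
  step 2. node 1  ⊔preds=⊥  new=[-1,1]  stable
  step 3. node 2  ⊔preds=[-2,2]  new=[-1,3]  old=⊥  +wl: 0
  step 4. node 3  ⊔preds=[-2,3]  new=[-2,3]  old=⊥  +wl: 
  step 5. node 0  ⊔preds=[-2,3]  new=[-3,2]  old=[-2,2]  +wl: 2,3
  step 6. node 2  ⊔preds=[-3,2]  new=[-2,3]  old=[-1,3]  +wl: 0
  step 7. node 3  ⊔preds=[-3,3]  new=[-3,3]  old=[-2,3]  +wl: 
  step 8. node 0  ⊔preds=[-3,3]  new=[-3,2]  stable

Least fixpoint reached:
  node 0: [-3,2]
  node 1: [-1,1]
  node 2: [-2,3]
  node 3: [-3,3]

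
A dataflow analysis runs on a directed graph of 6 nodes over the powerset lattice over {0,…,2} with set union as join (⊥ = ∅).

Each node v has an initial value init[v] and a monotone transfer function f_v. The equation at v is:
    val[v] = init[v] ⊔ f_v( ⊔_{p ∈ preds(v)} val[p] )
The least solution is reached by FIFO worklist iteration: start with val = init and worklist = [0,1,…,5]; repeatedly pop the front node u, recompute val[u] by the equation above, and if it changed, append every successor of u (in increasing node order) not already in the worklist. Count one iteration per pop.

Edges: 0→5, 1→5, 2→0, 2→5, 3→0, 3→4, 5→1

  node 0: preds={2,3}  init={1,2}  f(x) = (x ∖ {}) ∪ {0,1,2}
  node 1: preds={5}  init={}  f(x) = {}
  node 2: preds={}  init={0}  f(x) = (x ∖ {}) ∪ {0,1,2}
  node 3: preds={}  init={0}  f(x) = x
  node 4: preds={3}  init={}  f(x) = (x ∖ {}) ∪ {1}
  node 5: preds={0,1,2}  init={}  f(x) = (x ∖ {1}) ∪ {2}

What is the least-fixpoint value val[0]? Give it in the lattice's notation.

{0,1,2}

Worklist (8 pops):
  #1 pop 0: in={0} → {0,1,2} (was {1,2}); enqueue []
  #2 pop 1: in={} → {} (no change)
  #3 pop 2: in={} → {0,1,2} (was {0}); enqueue [0]
  #4 pop 3: in={} → {0} (no change)
  #5 pop 4: in={0} → {0,1} (was {}); enqueue []
  #6 pop 5: in={0,1,2} → {0,2} (was {}); enqueue [1]
  #7 pop 0: in={0,1,2} → {0,1,2} (no change)
  #8 pop 1: in={0,2} → {} (no change)

Fixpoint:
  val[0] = {0,1,2}
  val[1] = {}
  val[2] = {0,1,2}
  val[3] = {0}
  val[4] = {0,1}
  val[5] = {0,2}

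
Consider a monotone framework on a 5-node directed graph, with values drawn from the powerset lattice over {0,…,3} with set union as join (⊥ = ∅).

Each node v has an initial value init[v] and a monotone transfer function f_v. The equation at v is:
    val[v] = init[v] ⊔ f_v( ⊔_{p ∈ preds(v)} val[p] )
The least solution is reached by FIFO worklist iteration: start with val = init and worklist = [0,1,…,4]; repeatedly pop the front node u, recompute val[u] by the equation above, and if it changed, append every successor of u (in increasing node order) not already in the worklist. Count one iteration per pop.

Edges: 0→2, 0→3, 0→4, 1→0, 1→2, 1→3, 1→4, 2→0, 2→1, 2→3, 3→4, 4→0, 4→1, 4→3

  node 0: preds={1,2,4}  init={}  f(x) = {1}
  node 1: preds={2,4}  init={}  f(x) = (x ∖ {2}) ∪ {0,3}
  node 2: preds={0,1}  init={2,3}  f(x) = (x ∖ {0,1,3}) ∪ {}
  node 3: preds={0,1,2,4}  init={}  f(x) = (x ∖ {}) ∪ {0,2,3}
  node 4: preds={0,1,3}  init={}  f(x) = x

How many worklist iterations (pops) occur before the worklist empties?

11

Iteration log — 11 steps:
  step 1. node 0  ⊔preds={2,3}  new={1}  old={}  +wl: 
  step 2. node 1  ⊔preds={2,3}  new={0,3}  old={}  +wl: 0
  step 3. node 2  ⊔preds={0,1,3}  new={2,3}  stable
  step 4. node 3  ⊔preds={0,1,2,3}  new={0,1,2,3}  old={}  +wl: 
  step 5. node 4  ⊔preds={0,1,2,3}  new={0,1,2,3}  old={}  +wl: 1,3
  step 6. node 0  ⊔preds={0,1,2,3}  new={1}  stable
  step 7. node 1  ⊔preds={0,1,2,3}  new={0,1,3}  old={0,3}  +wl: 0,2,4
  step 8. node 3  ⊔preds={0,1,2,3}  new={0,1,2,3}  stable
  step 9. node 0  ⊔preds={0,1,2,3}  new={1}  stable
  step 10. node 2  ⊔preds={0,1,3}  new={2,3}  stable
  step 11. node 4  ⊔preds={0,1,2,3}  new={0,1,2,3}  stable

Least fixpoint reached:
  node 0: {1}
  node 1: {0,1,3}
  node 2: {2,3}
  node 3: {0,1,2,3}
  node 4: {0,1,2,3}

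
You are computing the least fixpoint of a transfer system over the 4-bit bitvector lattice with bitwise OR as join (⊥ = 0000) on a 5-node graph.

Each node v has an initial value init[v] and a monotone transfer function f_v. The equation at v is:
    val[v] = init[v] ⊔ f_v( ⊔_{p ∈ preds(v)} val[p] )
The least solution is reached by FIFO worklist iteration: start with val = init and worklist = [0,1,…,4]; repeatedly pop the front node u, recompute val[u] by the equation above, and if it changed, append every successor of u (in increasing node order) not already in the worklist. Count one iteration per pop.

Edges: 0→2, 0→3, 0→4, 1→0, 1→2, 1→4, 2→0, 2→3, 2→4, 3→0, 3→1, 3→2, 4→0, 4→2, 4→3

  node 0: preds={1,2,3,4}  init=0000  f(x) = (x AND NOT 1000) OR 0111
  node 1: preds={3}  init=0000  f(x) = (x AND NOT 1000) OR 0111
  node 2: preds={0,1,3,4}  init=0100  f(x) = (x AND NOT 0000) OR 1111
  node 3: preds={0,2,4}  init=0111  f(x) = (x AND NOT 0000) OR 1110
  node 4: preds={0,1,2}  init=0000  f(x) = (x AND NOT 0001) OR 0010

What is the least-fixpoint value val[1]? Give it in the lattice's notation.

Worklist (9 pops):
  #1 pop 0: in=0111 → 0111 (was 0000); enqueue []
  #2 pop 1: in=0111 → 0111 (was 0000); enqueue [0]
  #3 pop 2: in=0111 → 1111 (was 0100); enqueue []
  #4 pop 3: in=1111 → 1111 (was 0111); enqueue [1,2]
  #5 pop 4: in=1111 → 1110 (was 0000); enqueue [3]
  #6 pop 0: in=1111 → 0111 (no change)
  #7 pop 1: in=1111 → 0111 (no change)
  #8 pop 2: in=1111 → 1111 (no change)
  #9 pop 3: in=1111 → 1111 (no change)

Fixpoint:
  val[0] = 0111
  val[1] = 0111
  val[2] = 1111
  val[3] = 1111
  val[4] = 1110

0111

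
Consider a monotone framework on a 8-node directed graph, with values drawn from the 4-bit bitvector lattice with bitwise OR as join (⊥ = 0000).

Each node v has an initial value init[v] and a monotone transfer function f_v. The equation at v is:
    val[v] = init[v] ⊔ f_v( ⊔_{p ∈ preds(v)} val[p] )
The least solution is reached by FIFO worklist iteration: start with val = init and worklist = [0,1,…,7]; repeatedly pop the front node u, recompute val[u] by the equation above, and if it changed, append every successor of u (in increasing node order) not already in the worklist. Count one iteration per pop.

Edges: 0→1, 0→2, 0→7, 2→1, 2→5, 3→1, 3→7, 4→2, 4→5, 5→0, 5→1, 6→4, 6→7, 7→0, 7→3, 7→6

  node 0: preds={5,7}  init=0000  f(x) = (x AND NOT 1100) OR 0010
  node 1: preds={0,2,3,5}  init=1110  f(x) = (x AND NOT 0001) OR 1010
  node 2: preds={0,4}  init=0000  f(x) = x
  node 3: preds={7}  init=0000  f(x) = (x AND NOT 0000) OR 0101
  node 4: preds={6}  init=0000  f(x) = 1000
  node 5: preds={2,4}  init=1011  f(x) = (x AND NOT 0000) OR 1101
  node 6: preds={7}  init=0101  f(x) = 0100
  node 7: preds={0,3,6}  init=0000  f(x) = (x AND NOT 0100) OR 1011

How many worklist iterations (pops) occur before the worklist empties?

16

Worklist (16 pops):
  #1 pop 0: in=1011 → 0011 (was 0000); enqueue []
  #2 pop 1: in=1011 → 1110 (no change)
  #3 pop 2: in=0011 → 0011 (was 0000); enqueue [1]
  #4 pop 3: in=0000 → 0101 (was 0000); enqueue []
  #5 pop 4: in=0101 → 1000 (was 0000); enqueue [2]
  #6 pop 5: in=1011 → 1111 (was 1011); enqueue [0]
  #7 pop 6: in=0000 → 0101 (no change)
  #8 pop 7: in=0111 → 1011 (was 0000); enqueue [3,6]
  #9 pop 1: in=1111 → 1110 (no change)
  #10 pop 2: in=1011 → 1011 (was 0011); enqueue [1,5]
  #11 pop 0: in=1111 → 0011 (no change)
  #12 pop 3: in=1011 → 1111 (was 0101); enqueue [7]
  #13 pop 6: in=1011 → 0101 (no change)
  #14 pop 1: in=1111 → 1110 (no change)
  #15 pop 5: in=1011 → 1111 (no change)
  #16 pop 7: in=1111 → 1011 (no change)

Fixpoint:
  val[0] = 0011
  val[1] = 1110
  val[2] = 1011
  val[3] = 1111
  val[4] = 1000
  val[5] = 1111
  val[6] = 0101
  val[7] = 1011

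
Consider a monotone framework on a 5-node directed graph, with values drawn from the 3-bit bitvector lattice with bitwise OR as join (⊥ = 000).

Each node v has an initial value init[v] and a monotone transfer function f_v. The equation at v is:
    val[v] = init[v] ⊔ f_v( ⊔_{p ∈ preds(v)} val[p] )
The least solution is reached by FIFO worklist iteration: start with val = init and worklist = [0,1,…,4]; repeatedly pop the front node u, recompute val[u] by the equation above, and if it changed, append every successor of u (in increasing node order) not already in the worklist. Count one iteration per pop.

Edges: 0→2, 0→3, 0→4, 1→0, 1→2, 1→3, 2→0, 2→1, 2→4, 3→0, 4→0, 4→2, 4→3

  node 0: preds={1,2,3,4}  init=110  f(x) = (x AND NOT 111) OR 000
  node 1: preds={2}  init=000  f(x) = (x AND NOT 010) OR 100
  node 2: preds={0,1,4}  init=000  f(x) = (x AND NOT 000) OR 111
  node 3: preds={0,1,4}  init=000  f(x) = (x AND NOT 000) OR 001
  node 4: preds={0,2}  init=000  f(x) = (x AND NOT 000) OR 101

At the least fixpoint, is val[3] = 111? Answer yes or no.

Worklist (10 pops):
  #1 pop 0: in=000 → 110 (no change)
  #2 pop 1: in=000 → 100 (was 000); enqueue [0]
  #3 pop 2: in=110 → 111 (was 000); enqueue [1]
  #4 pop 3: in=110 → 111 (was 000); enqueue []
  #5 pop 4: in=111 → 111 (was 000); enqueue [2,3]
  #6 pop 0: in=111 → 110 (no change)
  #7 pop 1: in=111 → 101 (was 100); enqueue [0]
  #8 pop 2: in=111 → 111 (no change)
  #9 pop 3: in=111 → 111 (no change)
  #10 pop 0: in=111 → 110 (no change)

Fixpoint:
  val[0] = 110
  val[1] = 101
  val[2] = 111
  val[3] = 111
  val[4] = 111

yes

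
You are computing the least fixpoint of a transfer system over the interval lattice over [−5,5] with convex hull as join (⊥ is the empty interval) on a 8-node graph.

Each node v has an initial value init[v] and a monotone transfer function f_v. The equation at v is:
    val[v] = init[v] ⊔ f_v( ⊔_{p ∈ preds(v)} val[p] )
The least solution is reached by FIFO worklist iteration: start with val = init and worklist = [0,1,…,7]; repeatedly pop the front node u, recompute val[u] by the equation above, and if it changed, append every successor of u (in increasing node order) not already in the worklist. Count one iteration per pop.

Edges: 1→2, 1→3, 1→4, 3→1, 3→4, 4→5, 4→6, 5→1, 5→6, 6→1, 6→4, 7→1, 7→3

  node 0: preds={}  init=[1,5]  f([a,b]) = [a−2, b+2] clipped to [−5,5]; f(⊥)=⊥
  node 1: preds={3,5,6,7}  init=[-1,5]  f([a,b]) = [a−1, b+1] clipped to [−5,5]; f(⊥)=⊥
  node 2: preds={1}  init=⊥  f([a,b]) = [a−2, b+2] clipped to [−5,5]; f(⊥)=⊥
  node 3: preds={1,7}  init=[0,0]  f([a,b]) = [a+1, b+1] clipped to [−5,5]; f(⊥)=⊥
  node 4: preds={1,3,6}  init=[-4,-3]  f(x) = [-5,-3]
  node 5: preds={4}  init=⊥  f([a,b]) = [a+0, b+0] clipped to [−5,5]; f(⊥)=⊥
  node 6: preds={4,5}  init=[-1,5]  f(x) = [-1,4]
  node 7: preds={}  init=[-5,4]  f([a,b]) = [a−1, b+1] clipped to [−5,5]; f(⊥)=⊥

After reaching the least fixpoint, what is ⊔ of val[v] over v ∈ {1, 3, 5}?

[-5,5]

Worklist (9 pops):
  #1 pop 0: in=⊥ → [1,5] (no change)
  #2 pop 1: in=[-5,5] → [-5,5] (was [-1,5]); enqueue []
  #3 pop 2: in=[-5,5] → [-5,5] (was ⊥); enqueue []
  #4 pop 3: in=[-5,5] → [-4,5] (was [0,0]); enqueue [1]
  #5 pop 4: in=[-5,5] → [-5,-3] (was [-4,-3]); enqueue []
  #6 pop 5: in=[-5,-3] → [-5,-3] (was ⊥); enqueue []
  #7 pop 6: in=[-5,-3] → [-1,5] (no change)
  #8 pop 7: in=⊥ → [-5,4] (no change)
  #9 pop 1: in=[-5,5] → [-5,5] (no change)

Fixpoint:
  val[0] = [1,5]
  val[1] = [-5,5]
  val[2] = [-5,5]
  val[3] = [-4,5]
  val[4] = [-5,-3]
  val[5] = [-5,-3]
  val[6] = [-1,5]
  val[7] = [-5,4]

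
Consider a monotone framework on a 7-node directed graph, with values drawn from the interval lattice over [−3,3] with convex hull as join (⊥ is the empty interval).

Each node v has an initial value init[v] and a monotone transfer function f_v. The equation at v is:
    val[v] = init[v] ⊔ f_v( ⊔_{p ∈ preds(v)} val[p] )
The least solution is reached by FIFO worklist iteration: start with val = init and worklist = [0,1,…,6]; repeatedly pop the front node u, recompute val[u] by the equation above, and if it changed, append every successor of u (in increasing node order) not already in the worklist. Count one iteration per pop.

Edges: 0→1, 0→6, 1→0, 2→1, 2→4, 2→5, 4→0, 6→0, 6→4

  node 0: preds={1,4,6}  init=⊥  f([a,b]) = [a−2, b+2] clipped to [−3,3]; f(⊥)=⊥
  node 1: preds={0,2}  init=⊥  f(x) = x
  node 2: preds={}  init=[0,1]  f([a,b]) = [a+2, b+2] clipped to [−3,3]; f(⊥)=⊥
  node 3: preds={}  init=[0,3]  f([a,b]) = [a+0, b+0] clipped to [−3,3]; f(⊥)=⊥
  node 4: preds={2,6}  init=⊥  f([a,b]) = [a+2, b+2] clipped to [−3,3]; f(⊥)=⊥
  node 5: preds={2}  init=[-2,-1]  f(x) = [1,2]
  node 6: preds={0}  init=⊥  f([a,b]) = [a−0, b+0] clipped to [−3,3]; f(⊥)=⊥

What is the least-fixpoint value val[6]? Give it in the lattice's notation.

[-3,3]

Trace (17 dequeues):
  [1] u=0 | in ⊥ | out ⊥ | ==
  [2] u=1 | in [0,1] | out [0,1] | prev ⊥ | push {0}
  [3] u=2 | in ⊥ | out [0,1] | ==
  [4] u=3 | in ⊥ | out [0,3] | ==
  [5] u=4 | in [0,1] | out [2,3] | prev ⊥ | push {}
  [6] u=5 | in [0,1] | out [-2,2] | prev [-2,-1] | push {}
  [7] u=6 | in ⊥ | out ⊥ | ==
  [8] u=0 | in [0,3] | out [-2,3] | prev ⊥ | push {1,6}
  [9] u=1 | in [-2,3] | out [-2,3] | prev [0,1] | push {0}
  [10] u=6 | in [-2,3] | out [-2,3] | prev ⊥ | push {4}
  [11] u=0 | in [-2,3] | out [-3,3] | prev [-2,3] | push {1,6}
  [12] u=4 | in [-2,3] | out [0,3] | prev [2,3] | push {0}
  [13] u=1 | in [-3,3] | out [-3,3] | prev [-2,3] | push {}
  [14] u=6 | in [-3,3] | out [-3,3] | prev [-2,3] | push {4}
  [15] u=0 | in [-3,3] | out [-3,3] | ==
  [16] u=4 | in [-3,3] | out [-1,3] | prev [0,3] | push {0}
  [17] u=0 | in [-3,3] | out [-3,3] | ==

Converged values:
  [0] [-3,3]
  [1] [-3,3]
  [2] [0,1]
  [3] [0,3]
  [4] [-1,3]
  [5] [-2,2]
  [6] [-3,3]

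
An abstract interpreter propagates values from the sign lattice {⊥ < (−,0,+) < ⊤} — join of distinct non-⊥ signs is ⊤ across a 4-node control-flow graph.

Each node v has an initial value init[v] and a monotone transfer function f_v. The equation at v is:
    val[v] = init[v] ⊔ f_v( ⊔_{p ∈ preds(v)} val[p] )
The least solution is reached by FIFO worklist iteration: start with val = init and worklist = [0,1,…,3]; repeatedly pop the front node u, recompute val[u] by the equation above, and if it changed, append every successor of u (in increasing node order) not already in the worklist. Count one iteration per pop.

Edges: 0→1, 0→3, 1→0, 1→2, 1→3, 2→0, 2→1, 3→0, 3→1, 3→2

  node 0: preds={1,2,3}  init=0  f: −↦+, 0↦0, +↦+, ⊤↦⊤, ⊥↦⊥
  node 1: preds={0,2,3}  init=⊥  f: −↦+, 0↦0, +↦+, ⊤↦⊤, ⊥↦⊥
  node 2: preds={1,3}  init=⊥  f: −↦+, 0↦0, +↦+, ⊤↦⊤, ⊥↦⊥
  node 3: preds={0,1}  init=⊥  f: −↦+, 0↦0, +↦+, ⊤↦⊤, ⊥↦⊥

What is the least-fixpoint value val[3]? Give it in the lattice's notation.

Iteration log — 7 steps:
  step 1. node 0  ⊔preds=⊥  new=0  stable
  step 2. node 1  ⊔preds=0  new=0  old=⊥  +wl: 0
  step 3. node 2  ⊔preds=0  new=0  old=⊥  +wl: 1
  step 4. node 3  ⊔preds=0  new=0  old=⊥  +wl: 2
  step 5. node 0  ⊔preds=0  new=0  stable
  step 6. node 1  ⊔preds=0  new=0  stable
  step 7. node 2  ⊔preds=0  new=0  stable

Least fixpoint reached:
  node 0: 0
  node 1: 0
  node 2: 0
  node 3: 0

0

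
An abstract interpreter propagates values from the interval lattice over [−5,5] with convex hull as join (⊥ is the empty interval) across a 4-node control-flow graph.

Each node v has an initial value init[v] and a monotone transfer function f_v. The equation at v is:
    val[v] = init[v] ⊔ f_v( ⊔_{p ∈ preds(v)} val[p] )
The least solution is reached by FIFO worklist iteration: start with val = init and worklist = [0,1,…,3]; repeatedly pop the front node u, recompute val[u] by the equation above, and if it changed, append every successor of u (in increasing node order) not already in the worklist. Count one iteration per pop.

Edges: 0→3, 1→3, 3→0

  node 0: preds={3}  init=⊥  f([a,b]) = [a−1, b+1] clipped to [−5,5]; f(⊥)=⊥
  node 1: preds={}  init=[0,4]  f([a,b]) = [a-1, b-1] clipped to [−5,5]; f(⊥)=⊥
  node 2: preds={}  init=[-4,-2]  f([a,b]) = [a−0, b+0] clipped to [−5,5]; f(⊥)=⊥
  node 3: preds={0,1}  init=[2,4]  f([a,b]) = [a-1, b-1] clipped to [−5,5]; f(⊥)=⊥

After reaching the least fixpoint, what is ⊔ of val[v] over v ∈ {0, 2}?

[-5,5]

Trace (10 dequeues):
  [1] u=0 | in [2,4] | out [1,5] | prev ⊥ | push {}
  [2] u=1 | in ⊥ | out [0,4] | ==
  [3] u=2 | in ⊥ | out [-4,-2] | ==
  [4] u=3 | in [0,5] | out [-1,4] | prev [2,4] | push {0}
  [5] u=0 | in [-1,4] | out [-2,5] | prev [1,5] | push {3}
  [6] u=3 | in [-2,5] | out [-3,4] | prev [-1,4] | push {0}
  [7] u=0 | in [-3,4] | out [-4,5] | prev [-2,5] | push {3}
  [8] u=3 | in [-4,5] | out [-5,4] | prev [-3,4] | push {0}
  [9] u=0 | in [-5,4] | out [-5,5] | prev [-4,5] | push {3}
  [10] u=3 | in [-5,5] | out [-5,4] | ==

Converged values:
  [0] [-5,5]
  [1] [0,4]
  [2] [-4,-2]
  [3] [-5,4]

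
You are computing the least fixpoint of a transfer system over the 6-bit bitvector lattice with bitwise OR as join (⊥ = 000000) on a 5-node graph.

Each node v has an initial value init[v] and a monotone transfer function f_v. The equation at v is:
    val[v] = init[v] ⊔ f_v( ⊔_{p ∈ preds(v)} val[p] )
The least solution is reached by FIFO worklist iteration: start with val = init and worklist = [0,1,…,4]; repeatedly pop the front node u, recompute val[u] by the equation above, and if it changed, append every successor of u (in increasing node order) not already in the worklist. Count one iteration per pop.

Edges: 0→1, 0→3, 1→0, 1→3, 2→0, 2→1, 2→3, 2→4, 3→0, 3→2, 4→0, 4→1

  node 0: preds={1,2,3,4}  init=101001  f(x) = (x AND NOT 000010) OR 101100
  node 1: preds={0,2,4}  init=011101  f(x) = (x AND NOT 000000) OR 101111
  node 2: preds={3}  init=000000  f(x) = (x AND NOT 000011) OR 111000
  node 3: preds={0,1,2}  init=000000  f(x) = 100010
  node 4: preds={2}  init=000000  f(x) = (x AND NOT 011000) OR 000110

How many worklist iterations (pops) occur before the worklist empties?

Worklist (8 pops):
  #1 pop 0: in=011101 → 111101 (was 101001); enqueue []
  #2 pop 1: in=111101 → 111111 (was 011101); enqueue [0]
  #3 pop 2: in=000000 → 111000 (was 000000); enqueue [1]
  #4 pop 3: in=111111 → 100010 (was 000000); enqueue [2]
  #5 pop 4: in=111000 → 100110 (was 000000); enqueue []
  #6 pop 0: in=111111 → 111101 (no change)
  #7 pop 1: in=111111 → 111111 (no change)
  #8 pop 2: in=100010 → 111000 (no change)

Fixpoint:
  val[0] = 111101
  val[1] = 111111
  val[2] = 111000
  val[3] = 100010
  val[4] = 100110

8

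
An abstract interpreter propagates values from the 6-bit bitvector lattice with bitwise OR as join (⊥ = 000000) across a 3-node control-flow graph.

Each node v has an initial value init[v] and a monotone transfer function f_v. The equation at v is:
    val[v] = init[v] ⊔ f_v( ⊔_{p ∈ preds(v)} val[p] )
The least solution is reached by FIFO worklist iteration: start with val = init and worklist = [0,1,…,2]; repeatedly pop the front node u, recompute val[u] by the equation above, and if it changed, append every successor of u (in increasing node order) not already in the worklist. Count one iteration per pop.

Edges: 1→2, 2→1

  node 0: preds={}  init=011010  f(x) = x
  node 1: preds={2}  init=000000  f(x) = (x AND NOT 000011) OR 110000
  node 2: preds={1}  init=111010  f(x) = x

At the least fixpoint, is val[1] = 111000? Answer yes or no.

Iteration log — 3 steps:
  step 1. node 0  ⊔preds=000000  new=011010  stable
  step 2. node 1  ⊔preds=111010  new=111000  old=000000  +wl: 
  step 3. node 2  ⊔preds=111000  new=111010  stable

Least fixpoint reached:
  node 0: 011010
  node 1: 111000
  node 2: 111010

yes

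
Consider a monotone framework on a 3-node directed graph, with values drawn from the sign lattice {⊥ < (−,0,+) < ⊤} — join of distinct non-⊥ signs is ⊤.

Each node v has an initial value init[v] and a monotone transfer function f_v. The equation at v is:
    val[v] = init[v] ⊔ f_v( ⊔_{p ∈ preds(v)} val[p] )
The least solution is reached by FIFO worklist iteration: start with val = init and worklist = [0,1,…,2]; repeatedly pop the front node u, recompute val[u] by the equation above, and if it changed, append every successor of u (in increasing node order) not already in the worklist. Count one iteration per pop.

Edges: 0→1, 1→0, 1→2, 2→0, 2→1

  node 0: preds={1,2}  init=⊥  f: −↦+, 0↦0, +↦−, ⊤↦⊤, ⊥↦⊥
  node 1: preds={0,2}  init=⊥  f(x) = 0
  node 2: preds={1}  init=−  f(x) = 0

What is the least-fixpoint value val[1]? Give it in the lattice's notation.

0

Trace (5 dequeues):
  [1] u=0 | in − | out + | prev ⊥ | push {}
  [2] u=1 | in ⊤ | out 0 | prev ⊥ | push {0}
  [3] u=2 | in 0 | out ⊤ | prev − | push {1}
  [4] u=0 | in ⊤ | out ⊤ | prev + | push {}
  [5] u=1 | in ⊤ | out 0 | ==

Converged values:
  [0] ⊤
  [1] 0
  [2] ⊤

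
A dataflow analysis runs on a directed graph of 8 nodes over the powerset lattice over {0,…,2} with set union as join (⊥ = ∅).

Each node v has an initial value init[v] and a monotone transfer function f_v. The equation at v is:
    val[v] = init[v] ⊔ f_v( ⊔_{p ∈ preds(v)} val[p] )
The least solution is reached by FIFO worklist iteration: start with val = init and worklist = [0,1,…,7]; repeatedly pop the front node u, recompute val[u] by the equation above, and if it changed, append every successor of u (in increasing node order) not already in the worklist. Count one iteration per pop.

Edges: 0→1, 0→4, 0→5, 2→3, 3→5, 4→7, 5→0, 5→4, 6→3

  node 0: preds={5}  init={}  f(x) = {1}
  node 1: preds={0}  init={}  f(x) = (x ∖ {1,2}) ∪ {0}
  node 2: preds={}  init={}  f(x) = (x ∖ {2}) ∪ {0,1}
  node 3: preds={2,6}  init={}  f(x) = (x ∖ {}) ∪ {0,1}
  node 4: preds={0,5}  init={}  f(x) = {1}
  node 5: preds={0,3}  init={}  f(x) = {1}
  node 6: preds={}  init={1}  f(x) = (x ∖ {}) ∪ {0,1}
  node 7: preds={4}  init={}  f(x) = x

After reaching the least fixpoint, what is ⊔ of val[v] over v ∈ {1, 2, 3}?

{0,1}

Worklist (11 pops):
  #1 pop 0: in={} → {1} (was {}); enqueue []
  #2 pop 1: in={1} → {0} (was {}); enqueue []
  #3 pop 2: in={} → {0,1} (was {}); enqueue []
  #4 pop 3: in={0,1} → {0,1} (was {}); enqueue []
  #5 pop 4: in={1} → {1} (was {}); enqueue []
  #6 pop 5: in={0,1} → {1} (was {}); enqueue [0,4]
  #7 pop 6: in={} → {0,1} (was {1}); enqueue [3]
  #8 pop 7: in={1} → {1} (was {}); enqueue []
  #9 pop 0: in={1} → {1} (no change)
  #10 pop 4: in={1} → {1} (no change)
  #11 pop 3: in={0,1} → {0,1} (no change)

Fixpoint:
  val[0] = {1}
  val[1] = {0}
  val[2] = {0,1}
  val[3] = {0,1}
  val[4] = {1}
  val[5] = {1}
  val[6] = {0,1}
  val[7] = {1}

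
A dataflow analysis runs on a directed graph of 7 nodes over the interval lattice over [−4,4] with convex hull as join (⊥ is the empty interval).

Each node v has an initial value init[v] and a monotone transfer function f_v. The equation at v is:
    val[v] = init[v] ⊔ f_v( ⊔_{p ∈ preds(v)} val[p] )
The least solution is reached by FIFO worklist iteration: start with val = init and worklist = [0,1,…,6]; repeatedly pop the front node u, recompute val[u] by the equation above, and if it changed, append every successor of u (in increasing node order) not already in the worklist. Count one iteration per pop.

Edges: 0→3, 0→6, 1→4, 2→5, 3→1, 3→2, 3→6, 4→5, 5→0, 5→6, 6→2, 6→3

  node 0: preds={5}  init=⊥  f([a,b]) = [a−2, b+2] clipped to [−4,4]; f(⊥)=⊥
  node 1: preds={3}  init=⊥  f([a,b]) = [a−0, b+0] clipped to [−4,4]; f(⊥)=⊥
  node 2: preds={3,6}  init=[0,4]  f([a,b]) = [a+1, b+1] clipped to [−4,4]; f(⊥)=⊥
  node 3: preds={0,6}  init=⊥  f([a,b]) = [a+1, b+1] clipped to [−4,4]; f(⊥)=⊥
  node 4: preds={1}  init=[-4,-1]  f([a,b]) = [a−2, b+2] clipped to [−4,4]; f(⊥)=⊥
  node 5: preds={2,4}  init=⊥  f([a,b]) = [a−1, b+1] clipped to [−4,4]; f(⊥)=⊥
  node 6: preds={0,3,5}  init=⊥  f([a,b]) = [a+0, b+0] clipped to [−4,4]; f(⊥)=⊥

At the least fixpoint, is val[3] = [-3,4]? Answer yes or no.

yes

Trace (16 dequeues):
  [1] u=0 | in ⊥ | out ⊥ | ==
  [2] u=1 | in ⊥ | out ⊥ | ==
  [3] u=2 | in ⊥ | out [0,4] | ==
  [4] u=3 | in ⊥ | out ⊥ | ==
  [5] u=4 | in ⊥ | out [-4,-1] | ==
  [6] u=5 | in [-4,4] | out [-4,4] | prev ⊥ | push {0}
  [7] u=6 | in [-4,4] | out [-4,4] | prev ⊥ | push {2,3}
  [8] u=0 | in [-4,4] | out [-4,4] | prev ⊥ | push {6}
  [9] u=2 | in [-4,4] | out [-3,4] | prev [0,4] | push {5}
  [10] u=3 | in [-4,4] | out [-3,4] | prev ⊥ | push {1,2}
  [11] u=6 | in [-4,4] | out [-4,4] | ==
  [12] u=5 | in [-4,4] | out [-4,4] | ==
  [13] u=1 | in [-3,4] | out [-3,4] | prev ⊥ | push {4}
  [14] u=2 | in [-4,4] | out [-3,4] | ==
  [15] u=4 | in [-3,4] | out [-4,4] | prev [-4,-1] | push {5}
  [16] u=5 | in [-4,4] | out [-4,4] | ==

Converged values:
  [0] [-4,4]
  [1] [-3,4]
  [2] [-3,4]
  [3] [-3,4]
  [4] [-4,4]
  [5] [-4,4]
  [6] [-4,4]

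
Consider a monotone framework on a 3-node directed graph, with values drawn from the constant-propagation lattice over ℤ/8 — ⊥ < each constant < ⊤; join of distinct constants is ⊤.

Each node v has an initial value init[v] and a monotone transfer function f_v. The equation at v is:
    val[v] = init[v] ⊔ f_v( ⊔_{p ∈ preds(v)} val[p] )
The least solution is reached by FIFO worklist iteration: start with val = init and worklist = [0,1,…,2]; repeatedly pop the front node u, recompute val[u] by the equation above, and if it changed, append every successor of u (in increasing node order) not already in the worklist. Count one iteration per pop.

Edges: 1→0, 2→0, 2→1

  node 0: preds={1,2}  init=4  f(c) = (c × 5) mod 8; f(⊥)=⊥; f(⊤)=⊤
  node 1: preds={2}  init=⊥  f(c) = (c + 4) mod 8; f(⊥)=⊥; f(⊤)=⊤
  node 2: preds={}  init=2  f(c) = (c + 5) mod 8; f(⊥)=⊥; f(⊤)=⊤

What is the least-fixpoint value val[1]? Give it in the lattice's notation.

Iteration log — 4 steps:
  step 1. node 0  ⊔preds=2  new=⊤  old=4  +wl: 
  step 2. node 1  ⊔preds=2  new=6  old=⊥  +wl: 0
  step 3. node 2  ⊔preds=⊥  new=2  stable
  step 4. node 0  ⊔preds=⊤  new=⊤  stable

Least fixpoint reached:
  node 0: ⊤
  node 1: 6
  node 2: 2

6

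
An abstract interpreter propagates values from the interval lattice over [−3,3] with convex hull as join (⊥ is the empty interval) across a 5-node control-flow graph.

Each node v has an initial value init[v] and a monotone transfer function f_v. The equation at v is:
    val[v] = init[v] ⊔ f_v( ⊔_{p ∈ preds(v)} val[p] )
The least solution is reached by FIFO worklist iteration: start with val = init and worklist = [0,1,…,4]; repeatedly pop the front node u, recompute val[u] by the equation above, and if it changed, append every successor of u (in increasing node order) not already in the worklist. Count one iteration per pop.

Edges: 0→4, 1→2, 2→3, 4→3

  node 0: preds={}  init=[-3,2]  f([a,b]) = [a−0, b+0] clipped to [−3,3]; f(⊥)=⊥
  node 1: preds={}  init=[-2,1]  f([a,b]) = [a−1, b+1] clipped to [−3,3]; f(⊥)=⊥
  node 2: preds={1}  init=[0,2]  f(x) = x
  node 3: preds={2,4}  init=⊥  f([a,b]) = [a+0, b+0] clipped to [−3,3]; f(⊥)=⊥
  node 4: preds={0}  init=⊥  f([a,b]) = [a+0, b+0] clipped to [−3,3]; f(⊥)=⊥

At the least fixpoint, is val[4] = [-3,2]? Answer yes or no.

Trace (6 dequeues):
  [1] u=0 | in ⊥ | out [-3,2] | ==
  [2] u=1 | in ⊥ | out [-2,1] | ==
  [3] u=2 | in [-2,1] | out [-2,2] | prev [0,2] | push {}
  [4] u=3 | in [-2,2] | out [-2,2] | prev ⊥ | push {}
  [5] u=4 | in [-3,2] | out [-3,2] | prev ⊥ | push {3}
  [6] u=3 | in [-3,2] | out [-3,2] | prev [-2,2] | push {}

Converged values:
  [0] [-3,2]
  [1] [-2,1]
  [2] [-2,2]
  [3] [-3,2]
  [4] [-3,2]

yes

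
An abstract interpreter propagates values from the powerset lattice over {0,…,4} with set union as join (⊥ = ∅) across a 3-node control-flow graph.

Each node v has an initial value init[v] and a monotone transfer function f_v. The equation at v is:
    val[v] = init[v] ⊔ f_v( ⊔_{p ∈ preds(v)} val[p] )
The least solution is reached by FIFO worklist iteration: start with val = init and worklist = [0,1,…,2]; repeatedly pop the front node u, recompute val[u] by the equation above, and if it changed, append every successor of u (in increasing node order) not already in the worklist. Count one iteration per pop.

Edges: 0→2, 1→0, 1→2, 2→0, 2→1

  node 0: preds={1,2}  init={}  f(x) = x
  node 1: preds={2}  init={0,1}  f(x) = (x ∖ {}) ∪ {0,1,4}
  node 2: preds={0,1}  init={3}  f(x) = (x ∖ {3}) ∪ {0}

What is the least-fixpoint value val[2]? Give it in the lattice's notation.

Worklist (6 pops):
  #1 pop 0: in={0,1,3} → {0,1,3} (was {}); enqueue []
  #2 pop 1: in={3} → {0,1,3,4} (was {0,1}); enqueue [0]
  #3 pop 2: in={0,1,3,4} → {0,1,3,4} (was {3}); enqueue [1]
  #4 pop 0: in={0,1,3,4} → {0,1,3,4} (was {0,1,3}); enqueue [2]
  #5 pop 1: in={0,1,3,4} → {0,1,3,4} (no change)
  #6 pop 2: in={0,1,3,4} → {0,1,3,4} (no change)

Fixpoint:
  val[0] = {0,1,3,4}
  val[1] = {0,1,3,4}
  val[2] = {0,1,3,4}

{0,1,3,4}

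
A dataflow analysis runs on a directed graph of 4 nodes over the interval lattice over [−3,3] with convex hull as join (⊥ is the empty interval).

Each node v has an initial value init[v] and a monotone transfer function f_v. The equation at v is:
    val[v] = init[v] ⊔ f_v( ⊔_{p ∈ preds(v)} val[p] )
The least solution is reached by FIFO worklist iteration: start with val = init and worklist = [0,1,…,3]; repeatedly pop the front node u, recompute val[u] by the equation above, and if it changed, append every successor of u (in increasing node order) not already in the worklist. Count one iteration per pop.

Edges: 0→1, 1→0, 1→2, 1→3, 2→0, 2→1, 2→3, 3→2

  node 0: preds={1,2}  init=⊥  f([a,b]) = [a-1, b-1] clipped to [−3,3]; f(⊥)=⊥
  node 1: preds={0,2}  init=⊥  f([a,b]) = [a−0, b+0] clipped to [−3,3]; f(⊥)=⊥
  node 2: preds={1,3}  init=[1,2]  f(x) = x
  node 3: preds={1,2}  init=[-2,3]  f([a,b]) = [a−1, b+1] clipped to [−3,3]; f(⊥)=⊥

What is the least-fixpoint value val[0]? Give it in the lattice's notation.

[-3,2]

Worklist (10 pops):
  #1 pop 0: in=[1,2] → [0,1] (was ⊥); enqueue []
  #2 pop 1: in=[0,2] → [0,2] (was ⊥); enqueue [0]
  #3 pop 2: in=[-2,3] → [-2,3] (was [1,2]); enqueue [1]
  #4 pop 3: in=[-2,3] → [-3,3] (was [-2,3]); enqueue [2]
  #5 pop 0: in=[-2,3] → [-3,2] (was [0,1]); enqueue []
  #6 pop 1: in=[-3,3] → [-3,3] (was [0,2]); enqueue [0,3]
  #7 pop 2: in=[-3,3] → [-3,3] (was [-2,3]); enqueue [1]
  #8 pop 0: in=[-3,3] → [-3,2] (no change)
  #9 pop 3: in=[-3,3] → [-3,3] (no change)
  #10 pop 1: in=[-3,3] → [-3,3] (no change)

Fixpoint:
  val[0] = [-3,2]
  val[1] = [-3,3]
  val[2] = [-3,3]
  val[3] = [-3,3]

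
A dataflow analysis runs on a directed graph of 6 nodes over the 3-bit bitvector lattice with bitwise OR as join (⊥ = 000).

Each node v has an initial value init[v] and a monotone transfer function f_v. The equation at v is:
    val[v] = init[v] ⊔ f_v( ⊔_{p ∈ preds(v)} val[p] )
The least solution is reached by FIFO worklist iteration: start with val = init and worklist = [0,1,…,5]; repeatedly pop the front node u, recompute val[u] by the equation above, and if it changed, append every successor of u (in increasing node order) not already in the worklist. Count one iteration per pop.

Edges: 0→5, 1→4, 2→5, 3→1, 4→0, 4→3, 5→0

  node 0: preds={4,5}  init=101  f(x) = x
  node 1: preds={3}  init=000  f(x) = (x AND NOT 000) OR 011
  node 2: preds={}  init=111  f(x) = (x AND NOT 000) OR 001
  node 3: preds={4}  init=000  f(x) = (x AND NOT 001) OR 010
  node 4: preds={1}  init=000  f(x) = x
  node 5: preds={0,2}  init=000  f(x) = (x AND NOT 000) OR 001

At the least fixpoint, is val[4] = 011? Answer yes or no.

yes

Worklist (10 pops):
  #1 pop 0: in=000 → 101 (no change)
  #2 pop 1: in=000 → 011 (was 000); enqueue []
  #3 pop 2: in=000 → 111 (no change)
  #4 pop 3: in=000 → 010 (was 000); enqueue [1]
  #5 pop 4: in=011 → 011 (was 000); enqueue [0,3]
  #6 pop 5: in=111 → 111 (was 000); enqueue []
  #7 pop 1: in=010 → 011 (no change)
  #8 pop 0: in=111 → 111 (was 101); enqueue [5]
  #9 pop 3: in=011 → 010 (no change)
  #10 pop 5: in=111 → 111 (no change)

Fixpoint:
  val[0] = 111
  val[1] = 011
  val[2] = 111
  val[3] = 010
  val[4] = 011
  val[5] = 111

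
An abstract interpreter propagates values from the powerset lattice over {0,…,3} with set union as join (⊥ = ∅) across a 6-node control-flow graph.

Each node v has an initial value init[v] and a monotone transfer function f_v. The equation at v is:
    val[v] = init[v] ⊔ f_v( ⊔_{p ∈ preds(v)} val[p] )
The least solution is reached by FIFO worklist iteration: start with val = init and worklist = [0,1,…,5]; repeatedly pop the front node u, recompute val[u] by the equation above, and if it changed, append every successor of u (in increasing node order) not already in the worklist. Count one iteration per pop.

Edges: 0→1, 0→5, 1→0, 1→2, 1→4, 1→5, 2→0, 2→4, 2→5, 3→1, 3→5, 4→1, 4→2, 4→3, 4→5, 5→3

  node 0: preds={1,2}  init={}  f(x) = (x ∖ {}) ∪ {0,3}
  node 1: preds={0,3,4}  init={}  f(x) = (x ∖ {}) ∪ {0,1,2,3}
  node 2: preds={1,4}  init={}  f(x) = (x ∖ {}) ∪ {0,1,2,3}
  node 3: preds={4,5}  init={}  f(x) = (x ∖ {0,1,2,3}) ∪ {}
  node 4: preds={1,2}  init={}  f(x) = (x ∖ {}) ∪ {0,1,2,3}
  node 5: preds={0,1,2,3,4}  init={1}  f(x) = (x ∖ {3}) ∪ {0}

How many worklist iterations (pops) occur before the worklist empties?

11

Iteration log — 11 steps:
  step 1. node 0  ⊔preds={}  new={0,3}  old={}  +wl: 
  step 2. node 1  ⊔preds={0,3}  new={0,1,2,3}  old={}  +wl: 0
  step 3. node 2  ⊔preds={0,1,2,3}  new={0,1,2,3}  old={}  +wl: 
  step 4. node 3  ⊔preds={1}  new={}  stable
  step 5. node 4  ⊔preds={0,1,2,3}  new={0,1,2,3}  old={}  +wl: 1,2,3
  step 6. node 5  ⊔preds={0,1,2,3}  new={0,1,2}  old={1}  +wl: 
  step 7. node 0  ⊔preds={0,1,2,3}  new={0,1,2,3}  old={0,3}  +wl: 5
  step 8. node 1  ⊔preds={0,1,2,3}  new={0,1,2,3}  stable
  step 9. node 2  ⊔preds={0,1,2,3}  new={0,1,2,3}  stable
  step 10. node 3  ⊔preds={0,1,2,3}  new={}  stable
  step 11. node 5  ⊔preds={0,1,2,3}  new={0,1,2}  stable

Least fixpoint reached:
  node 0: {0,1,2,3}
  node 1: {0,1,2,3}
  node 2: {0,1,2,3}
  node 3: {}
  node 4: {0,1,2,3}
  node 5: {0,1,2}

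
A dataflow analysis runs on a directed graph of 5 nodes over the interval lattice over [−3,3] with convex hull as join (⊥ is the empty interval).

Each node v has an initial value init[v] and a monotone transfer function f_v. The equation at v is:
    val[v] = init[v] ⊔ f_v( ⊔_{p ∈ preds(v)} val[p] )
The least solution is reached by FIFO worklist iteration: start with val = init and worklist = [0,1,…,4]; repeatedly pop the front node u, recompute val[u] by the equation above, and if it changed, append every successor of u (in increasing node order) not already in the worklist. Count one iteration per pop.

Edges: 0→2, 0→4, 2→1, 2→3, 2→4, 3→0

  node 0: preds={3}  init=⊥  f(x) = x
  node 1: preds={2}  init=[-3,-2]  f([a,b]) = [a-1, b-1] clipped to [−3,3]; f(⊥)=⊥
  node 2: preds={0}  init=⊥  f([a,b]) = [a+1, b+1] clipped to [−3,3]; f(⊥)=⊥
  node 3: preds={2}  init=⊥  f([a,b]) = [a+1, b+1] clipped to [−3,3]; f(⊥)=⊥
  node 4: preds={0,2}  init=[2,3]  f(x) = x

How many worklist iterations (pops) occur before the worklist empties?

5

Trace (5 dequeues):
  [1] u=0 | in ⊥ | out ⊥ | ==
  [2] u=1 | in ⊥ | out [-3,-2] | ==
  [3] u=2 | in ⊥ | out ⊥ | ==
  [4] u=3 | in ⊥ | out ⊥ | ==
  [5] u=4 | in ⊥ | out [2,3] | ==

Converged values:
  [0] ⊥
  [1] [-3,-2]
  [2] ⊥
  [3] ⊥
  [4] [2,3]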